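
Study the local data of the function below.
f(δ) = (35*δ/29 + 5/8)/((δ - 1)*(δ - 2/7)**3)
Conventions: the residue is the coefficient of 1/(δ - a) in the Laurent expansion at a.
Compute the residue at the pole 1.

At the order-1 pole 1 set g(δ) = (δ - (1))*f(δ) = (35*δ/29 + 5/8)/(δ - 2/7)**3.
Simple pole: residue = g(a) at a = 1, which is 5831/1160.

The residue is 5831/1160.


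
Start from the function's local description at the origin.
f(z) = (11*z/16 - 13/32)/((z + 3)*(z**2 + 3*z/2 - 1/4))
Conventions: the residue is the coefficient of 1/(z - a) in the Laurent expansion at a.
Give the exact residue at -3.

At the order-1 pole -3 set g(z) = (z - (-3))*f(z) = (11*z/16 - 13/32)/(z**2 + 3*z/2 - 1/4).
Simple pole: residue = g(a) at a = -3, which is -79/136.

The residue is -79/136.


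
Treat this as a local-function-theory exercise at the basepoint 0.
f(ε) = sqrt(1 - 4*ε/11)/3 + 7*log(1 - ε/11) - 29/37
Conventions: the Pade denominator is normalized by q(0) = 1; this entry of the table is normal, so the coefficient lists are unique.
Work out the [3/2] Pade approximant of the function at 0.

Taylor coefficients needed (expand at 0): a_0 = -50/111, a_1 = -23/33, a_2 = -25/726, a_3 = -1/363, a_4 = -61/175692, a_5 = -161/2415765.
Write the denominator as Q(ε) = 1 + q1*ε + q2*ε^2. Requiring Q*f - P = O(ε^6) with deg P <= 3 kills the coefficients of ε^4..ε^5 in Q*f:
  ε^4: a_4 + q1*a_3 + q2*a_2 = 0, i.e. -61/175692 + (-1/363)*q1 + (-25/726)*q2 = 0.
  ε^5: a_5 + q1*a_4 + q2*a_3 = 0, i.e. -161/2415765 + (-61/175692)*q1 + (-1/363)*q2 = 0.
Solving this linear system: q1 = -1878/6127, q2 = 9731/673970.
The numerator is Q*f truncated at degree 3: P0 = a_0 = -50/111; P1 = a_1 + q1*a_0 = -380107/680097; P2 = a_2 + q1*a_1 + q2*a_0 = 69833/404382; P3 = a_3 + q1*a_2 + q2*a_1 = -50333/22241010.

The Pade approximant has numerator coefficients [-50/111, -380107/680097, 69833/404382, -50333/22241010]; denominator coefficients [1, -1878/6127, 9731/673970].


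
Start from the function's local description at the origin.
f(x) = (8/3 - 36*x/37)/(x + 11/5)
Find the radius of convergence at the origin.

Denominator factor (x + 11/5): pole of order 1 at -11/5, modulus 11/5.
The radius of convergence is the smallest modulus among the singular points: 11/5.

The radius of convergence is 11/5.


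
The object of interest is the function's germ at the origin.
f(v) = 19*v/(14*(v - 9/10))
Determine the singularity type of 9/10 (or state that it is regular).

The point is a pole of order 1.

The denominator factor v - 9/10 vanishes at 9/10 and appears to the power 1; the numerator there equals 171/140, nonzero, and no other factor vanishes.
Hence a pole whose order is the multiplicity, 1.


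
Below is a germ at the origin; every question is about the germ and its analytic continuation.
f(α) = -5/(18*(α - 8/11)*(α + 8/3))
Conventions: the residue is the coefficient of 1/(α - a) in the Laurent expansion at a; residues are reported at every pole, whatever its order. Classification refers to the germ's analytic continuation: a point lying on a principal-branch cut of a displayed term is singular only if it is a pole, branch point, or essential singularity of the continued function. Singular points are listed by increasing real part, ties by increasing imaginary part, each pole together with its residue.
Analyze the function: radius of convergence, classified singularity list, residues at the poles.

Radius of convergence at 0: 8/11.
At -8/3: a pole of order 1; residue 55/672.
At 8/11: a pole of order 1; residue -55/672.

Denominator factor (α + 8/3): pole of order 1 at -8/3, modulus 8/3.
Denominator factor (α - 8/11): pole of order 1 at 8/11, modulus 8/11.
The radius of convergence is the smallest modulus among the singular points: 8/11.
At the order-1 pole -8/3 set g(α) = (α - (-8/3))*f(α) = -5/(18*(α - 8/11)).
Simple pole: residue = g(a) at a = -8/3, which is 55/672.
At the order-1 pole 8/11 set g(α) = (α - (8/11))*f(α) = -5/(18*(α + 8/3)).
Simple pole: residue = g(a) at a = 8/11, which is -55/672.
List the singular points by increasing real part (a conjugate pair: the negative imaginary part first).


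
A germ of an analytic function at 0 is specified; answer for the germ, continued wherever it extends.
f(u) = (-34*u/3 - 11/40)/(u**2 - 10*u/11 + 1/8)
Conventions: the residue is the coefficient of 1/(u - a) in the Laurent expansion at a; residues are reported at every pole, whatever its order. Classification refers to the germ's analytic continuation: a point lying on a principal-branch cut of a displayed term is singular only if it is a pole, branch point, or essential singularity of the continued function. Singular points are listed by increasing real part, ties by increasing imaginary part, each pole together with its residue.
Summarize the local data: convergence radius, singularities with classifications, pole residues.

Radius of convergence at 0: 5/11 - (1/44)*sqrt(158).
At 5/11 - (1/44)*sqrt(158): a pole of order 1; residue -17/3 + (7163/9480)*sqrt(158).
At 5/11 + (1/44)*sqrt(158): a pole of order 1; residue -17/3 - (7163/9480)*sqrt(158).

Denominator factor (u**2 - 10*u/11 + 1/8): discriminant 79/242, real irrational roots 5/11 + (1/44)*sqrt(158) and 5/11 - (1/44)*sqrt(158); poles of order 1, moduli 5/11 + (1/44)*sqrt(158) and 5/11 - (1/44)*sqrt(158).
The radius of convergence is the smallest modulus among the singular points: 5/11 - (1/44)*sqrt(158).
The factor u**2 - 10*u/11 + 1/8 splits as (u - a)(u - a') with a = 5/11 - (1/44)*sqrt(158), a' = 5/11 + (1/44)*sqrt(158). At the order-1 pole a set g(u) = (u - a)*f(u) = [-34*u/3 - 11/40] / (u - a').
Simple pole: residue = g(a) at a = 5/11 - (1/44)*sqrt(158), which is -17/3 + (7163/9480)*sqrt(158).
The factor u**2 - 10*u/11 + 1/8 splits as (u - a)(u - a') with a = 5/11 + (1/44)*sqrt(158), a' = 5/11 - (1/44)*sqrt(158). At the order-1 pole a set g(u) = (u - a)*f(u) = [-34*u/3 - 11/40] / (u - a').
Simple pole: residue = g(a) at a = 5/11 + (1/44)*sqrt(158), which is -17/3 - (7163/9480)*sqrt(158).
List the singular points by increasing real part (a conjugate pair: the negative imaginary part first).


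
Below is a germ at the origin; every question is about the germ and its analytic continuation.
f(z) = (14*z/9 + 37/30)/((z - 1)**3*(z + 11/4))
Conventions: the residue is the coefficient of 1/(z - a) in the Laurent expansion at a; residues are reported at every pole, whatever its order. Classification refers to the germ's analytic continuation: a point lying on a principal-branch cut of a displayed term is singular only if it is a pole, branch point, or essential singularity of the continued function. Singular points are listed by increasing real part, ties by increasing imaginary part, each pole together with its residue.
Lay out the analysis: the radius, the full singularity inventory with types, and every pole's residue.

Radius of convergence at 0: 1.
At -11/4: a pole of order 1; residue 8768/151875.
At 1: a pole of order 3; residue -8768/151875.

Denominator factor (z + 11/4): pole of order 1 at -11/4, modulus 11/4.
Denominator factor (z - 1)^3: pole of order 3 at 1, modulus 1.
The radius of convergence is the smallest modulus among the singular points: 1.
At the order-1 pole -11/4 set g(z) = (z - (-11/4))*f(z) = (14*z/9 + 37/30)/(z - 1)**3.
Simple pole: residue = g(a) at a = -11/4, which is 8768/151875.
At the order-3 pole 1 set g(z) = (z - (1))^3*f(z) = (14*z/9 + 37/30)/(z + 11/4).
Order-3 pole: residue = g''(a)/2; g''(1) = -17536/151875, so the residue is -8768/151875.
List the singular points by increasing real part (a conjugate pair: the negative imaginary part first).


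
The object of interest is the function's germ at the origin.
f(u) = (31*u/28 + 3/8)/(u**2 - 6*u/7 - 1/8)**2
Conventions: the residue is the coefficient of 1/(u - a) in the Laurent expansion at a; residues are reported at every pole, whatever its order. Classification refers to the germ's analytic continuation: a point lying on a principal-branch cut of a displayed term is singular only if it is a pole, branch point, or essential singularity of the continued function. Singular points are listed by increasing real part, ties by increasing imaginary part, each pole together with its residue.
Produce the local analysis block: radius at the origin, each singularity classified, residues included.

Radius of convergence at 0: -3/7 + (11/28)*sqrt(2).
At 3/7 - (11/28)*sqrt(2): a pole of order 2; residue (2331/2662)*sqrt(2).
At 3/7 + (11/28)*sqrt(2): a pole of order 2; residue -(2331/2662)*sqrt(2).

Denominator factor (u**2 - 6*u/7 - 1/8)^2: discriminant 121/98, real irrational roots 3/7 + (11/28)*sqrt(2) and 3/7 - (11/28)*sqrt(2); poles of order 2, moduli 3/7 + (11/28)*sqrt(2) and -3/7 + (11/28)*sqrt(2).
The radius of convergence is the smallest modulus among the singular points: -3/7 + (11/28)*sqrt(2).
The factor u**2 - 6*u/7 - 1/8 splits as (u - a)(u - a') with a = 3/7 - (11/28)*sqrt(2), a' = 3/7 + (11/28)*sqrt(2). At the order-2 pole a set g(u) = (u - a)^2*f(u) = [31*u/28 + 3/8] / (u - a')^2.
Order-2 pole: residue = g'(a); g'(3/7 - (11/28)*sqrt(2)) = (2331/2662)*sqrt(2), so the residue is (2331/2662)*sqrt(2).
The factor u**2 - 6*u/7 - 1/8 splits as (u - a)(u - a') with a = 3/7 + (11/28)*sqrt(2), a' = 3/7 - (11/28)*sqrt(2). At the order-2 pole a set g(u) = (u - a)^2*f(u) = [31*u/28 + 3/8] / (u - a')^2.
Order-2 pole: residue = g'(a); g'(3/7 + (11/28)*sqrt(2)) = -(2331/2662)*sqrt(2), so the residue is -(2331/2662)*sqrt(2).
List the singular points by increasing real part (a conjugate pair: the negative imaginary part first).


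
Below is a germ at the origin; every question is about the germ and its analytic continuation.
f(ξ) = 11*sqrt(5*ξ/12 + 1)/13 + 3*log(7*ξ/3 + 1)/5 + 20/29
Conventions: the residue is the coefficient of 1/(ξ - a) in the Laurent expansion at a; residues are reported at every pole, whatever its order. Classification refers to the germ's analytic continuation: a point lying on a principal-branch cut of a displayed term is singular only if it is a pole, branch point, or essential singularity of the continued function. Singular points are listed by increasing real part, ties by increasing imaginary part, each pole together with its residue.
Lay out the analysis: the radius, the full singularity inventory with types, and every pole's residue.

Branch term (11/13)*sqrt(1 - ξ/(-12/5)): its argument vanishes at ξ = -12/5, a square-root branch point, modulus 12/5.
Branch term (3/5)*log(1 - ξ/(-3/7)): its argument vanishes at ξ = -3/7, a logarithmic branch point, modulus 3/7.
The radius of convergence is the smallest modulus among the singular points: 3/7.
List the singular points by increasing real part (a conjugate pair: the negative imaginary part first).

Radius of convergence at 0: 3/7.
At -12/5: an algebraic (square-root) branch point.
At -3/7: a logarithmic branch point.


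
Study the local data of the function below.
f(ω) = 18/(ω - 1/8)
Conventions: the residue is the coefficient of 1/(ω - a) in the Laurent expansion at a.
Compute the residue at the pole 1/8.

The residue is 18.

At the order-1 pole 1/8 set g(ω) = (ω - (1/8))*f(ω) = 18.
Simple pole: residue = g(a) at a = 1/8, which is 18.


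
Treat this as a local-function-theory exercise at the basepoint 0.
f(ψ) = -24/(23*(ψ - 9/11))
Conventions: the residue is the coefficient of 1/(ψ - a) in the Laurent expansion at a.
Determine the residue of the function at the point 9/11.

The residue is -24/23.

At the order-1 pole 9/11 set g(ψ) = (ψ - (9/11))*f(ψ) = -24/23.
Simple pole: residue = g(a) at a = 9/11, which is -24/23.


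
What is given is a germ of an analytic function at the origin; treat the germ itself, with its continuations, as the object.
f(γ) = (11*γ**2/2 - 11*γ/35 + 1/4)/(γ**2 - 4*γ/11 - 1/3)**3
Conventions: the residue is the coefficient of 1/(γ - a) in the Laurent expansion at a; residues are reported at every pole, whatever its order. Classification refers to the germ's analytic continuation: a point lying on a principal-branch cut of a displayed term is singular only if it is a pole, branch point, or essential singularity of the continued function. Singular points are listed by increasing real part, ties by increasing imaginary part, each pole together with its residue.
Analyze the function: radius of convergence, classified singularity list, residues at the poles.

Radius of convergence at 0: -2/11 + (1/33)*sqrt(399).
At 2/11 - (1/33)*sqrt(399): a pole of order 3; residue (180830991/5269906880)*sqrt(399).
At 2/11 + (1/33)*sqrt(399): a pole of order 3; residue -(180830991/5269906880)*sqrt(399).


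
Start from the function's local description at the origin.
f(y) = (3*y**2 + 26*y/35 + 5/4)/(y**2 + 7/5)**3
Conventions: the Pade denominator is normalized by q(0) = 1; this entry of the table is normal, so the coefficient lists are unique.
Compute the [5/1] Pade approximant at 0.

The Pade approximant has numerator coefficients [625/1372, -1966925/2996448, -3125/7203, -5722875/6991712, 15625/67228, 67508125/24470992]; denominator coefficients [1, -635/312].

Taylor coefficients needed (expand at 0): a_0 = 625/1372, a_1 = 650/2401, a_2 = 1125/9604, a_3 = -9750/16807, a_4 = -31875/33614, a_5 = 97500/117649, a_6 = 396875/235298.
Write the denominator as Q(y) = 1 + q1*y. Requiring Q*f - P = O(y^7) with deg P <= 5 kills the coefficients of y^6..y^6 in Q*f:
  y^6: a_6 + q1*a_5 = 0, i.e. 396875/235298 + (97500/117649)*q1 = 0.
Solving this linear system: q1 = -635/312.
The numerator is Q*f truncated at degree 5: P0 = a_0 = 625/1372; P1 = a_1 + q1*a_0 = -1966925/2996448; P2 = a_2 + q1*a_1 = -3125/7203; P3 = a_3 + q1*a_2 = -5722875/6991712; P4 = a_4 + q1*a_3 = 15625/67228; P5 = a_5 + q1*a_4 = 67508125/24470992.


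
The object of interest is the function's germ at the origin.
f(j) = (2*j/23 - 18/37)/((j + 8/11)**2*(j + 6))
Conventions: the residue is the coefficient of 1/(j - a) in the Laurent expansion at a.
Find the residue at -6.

The residue is -51909/1431382.

At the order-1 pole -6 set g(j) = (j - (-6))*f(j) = (2*j/23 - 18/37)/(j + 8/11)**2.
Simple pole: residue = g(a) at a = -6, which is -51909/1431382.


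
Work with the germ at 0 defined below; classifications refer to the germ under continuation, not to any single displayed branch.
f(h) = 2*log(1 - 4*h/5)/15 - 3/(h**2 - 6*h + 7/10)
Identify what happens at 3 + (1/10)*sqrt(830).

The denominator factor h**2 - 6*h + 7/10 vanishes at 3 + (1/10)*sqrt(830) and appears to the power 1; the numerator there equals -3, nonzero, and no other factor vanishes.
The branch terms are analytic at this point.
Hence a pole whose order is the multiplicity, 1.

The point is a pole of order 1.


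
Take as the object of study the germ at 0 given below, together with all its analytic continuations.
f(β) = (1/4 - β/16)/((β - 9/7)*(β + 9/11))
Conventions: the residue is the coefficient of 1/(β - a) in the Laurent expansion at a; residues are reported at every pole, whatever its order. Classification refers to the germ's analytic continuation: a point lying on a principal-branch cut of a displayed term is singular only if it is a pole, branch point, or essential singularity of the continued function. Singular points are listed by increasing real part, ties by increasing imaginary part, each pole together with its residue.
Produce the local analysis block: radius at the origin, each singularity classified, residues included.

Denominator factor (β - 9/7): pole of order 1 at 9/7, modulus 9/7.
Denominator factor (β + 9/11): pole of order 1 at -9/11, modulus 9/11.
The radius of convergence is the smallest modulus among the singular points: 9/11.
At the order-1 pole -9/11 set g(β) = (β - (-9/11))*f(β) = (1/4 - β/16)/(β - 9/7).
Simple pole: residue = g(a) at a = -9/11, which is -371/2592.
At the order-1 pole 9/7 set g(β) = (β - (9/7))*f(β) = (1/4 - β/16)/(β + 9/11).
Simple pole: residue = g(a) at a = 9/7, which is 209/2592.
List the singular points by increasing real part (a conjugate pair: the negative imaginary part first).

Radius of convergence at 0: 9/11.
At -9/11: a pole of order 1; residue -371/2592.
At 9/7: a pole of order 1; residue 209/2592.


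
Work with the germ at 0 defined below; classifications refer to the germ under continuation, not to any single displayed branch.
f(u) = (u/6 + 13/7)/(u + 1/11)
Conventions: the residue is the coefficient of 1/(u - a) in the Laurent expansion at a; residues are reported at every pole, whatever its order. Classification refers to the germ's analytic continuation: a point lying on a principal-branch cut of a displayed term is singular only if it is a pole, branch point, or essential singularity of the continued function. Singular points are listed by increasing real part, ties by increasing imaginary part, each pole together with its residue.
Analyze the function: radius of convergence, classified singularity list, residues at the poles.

Denominator factor (u + 1/11): pole of order 1 at -1/11, modulus 1/11.
The radius of convergence is the smallest modulus among the singular points: 1/11.
At the order-1 pole -1/11 set g(u) = (u - (-1/11))*f(u) = u/6 + 13/7.
Simple pole: residue = g(a) at a = -1/11, which is 851/462.

Radius of convergence at 0: 1/11.
At -1/11: a pole of order 1; residue 851/462.


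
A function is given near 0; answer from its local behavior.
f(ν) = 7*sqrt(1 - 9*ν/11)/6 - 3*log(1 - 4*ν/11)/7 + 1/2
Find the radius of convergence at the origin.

Branch term (-3/7)*log(1 - ν/(11/4)): its argument vanishes at ν = 11/4, a logarithmic branch point, modulus 11/4.
Branch term (7/6)*sqrt(1 - ν/(11/9)): its argument vanishes at ν = 11/9, a square-root branch point, modulus 11/9.
The radius of convergence is the smallest modulus among the singular points: 11/9.

The radius of convergence is 11/9.


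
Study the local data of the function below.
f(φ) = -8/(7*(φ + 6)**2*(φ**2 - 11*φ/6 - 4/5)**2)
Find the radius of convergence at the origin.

Denominator factor (φ + 6)^2: pole of order 2 at -6, modulus 6.
Denominator factor (φ**2 - 11*φ/6 - 4/5)^2: discriminant 1181/180, real irrational roots 11/12 + (1/60)*sqrt(5905) and 11/12 - (1/60)*sqrt(5905); poles of order 2, moduli 11/12 + (1/60)*sqrt(5905) and -11/12 + (1/60)*sqrt(5905).
The radius of convergence is the smallest modulus among the singular points: -11/12 + (1/60)*sqrt(5905).

The radius of convergence is -11/12 + (1/60)*sqrt(5905).


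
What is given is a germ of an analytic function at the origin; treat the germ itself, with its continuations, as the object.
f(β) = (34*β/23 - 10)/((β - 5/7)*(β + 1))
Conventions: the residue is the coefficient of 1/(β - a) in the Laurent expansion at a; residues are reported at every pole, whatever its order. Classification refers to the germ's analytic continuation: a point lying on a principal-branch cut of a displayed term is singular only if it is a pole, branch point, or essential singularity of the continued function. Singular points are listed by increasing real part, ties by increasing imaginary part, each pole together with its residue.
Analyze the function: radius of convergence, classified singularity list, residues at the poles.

Radius of convergence at 0: 5/7.
At -1: a pole of order 1; residue 154/23.
At 5/7: a pole of order 1; residue -120/23.

Denominator factor (β - 5/7): pole of order 1 at 5/7, modulus 5/7.
Denominator factor (β + 1): pole of order 1 at -1, modulus 1.
The radius of convergence is the smallest modulus among the singular points: 5/7.
At the order-1 pole -1 set g(β) = (β - (-1))*f(β) = (34*β/23 - 10)/(β - 5/7).
Simple pole: residue = g(a) at a = -1, which is 154/23.
At the order-1 pole 5/7 set g(β) = (β - (5/7))*f(β) = (34*β/23 - 10)/(β + 1).
Simple pole: residue = g(a) at a = 5/7, which is -120/23.
List the singular points by increasing real part (a conjugate pair: the negative imaginary part first).


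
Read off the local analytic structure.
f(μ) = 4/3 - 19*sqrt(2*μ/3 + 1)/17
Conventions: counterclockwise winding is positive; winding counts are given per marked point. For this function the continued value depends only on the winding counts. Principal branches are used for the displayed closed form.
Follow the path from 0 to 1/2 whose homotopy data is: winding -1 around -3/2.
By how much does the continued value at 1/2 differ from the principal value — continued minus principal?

The rational part is single-valued and drops out of the difference; each branch term changes only by its own monodromy.
(-19/17)*sqrt(1 - μ/(-3/2)): winding -1 is odd, the square root flips sign, contributing -2*(-19/17)*sqrt(1 - (1/2)/(-3/2)) = -2*(-19/17)*sqrt(4/3) = (76/51)*sqrt(3).
Summing the contributions at μ = 1/2 gives (76/51)*sqrt(3).

Continued minus principal equals (76/51)*sqrt(3).


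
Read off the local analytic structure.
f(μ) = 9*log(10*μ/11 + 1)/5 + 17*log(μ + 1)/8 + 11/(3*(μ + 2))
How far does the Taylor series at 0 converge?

The radius of convergence is 1.

Denominator factor (μ + 2): pole of order 1 at -2, modulus 2.
Branch term (9/5)*log(1 - μ/(-11/10)): its argument vanishes at μ = -11/10, a logarithmic branch point, modulus 11/10.
Branch term (17/8)*log(1 - μ/(-1)): its argument vanishes at μ = -1, a logarithmic branch point, modulus 1.
The radius of convergence is the smallest modulus among the singular points: 1.


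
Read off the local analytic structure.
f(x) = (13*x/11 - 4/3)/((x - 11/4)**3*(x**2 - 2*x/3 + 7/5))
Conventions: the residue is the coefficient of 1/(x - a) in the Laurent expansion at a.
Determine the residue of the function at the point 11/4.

The residue is -50398400/1899961129.

At the order-3 pole 11/4 set g(x) = (x - (11/4))^3*f(x) = (13*x/11 - 4/3)/(x**2 - 2*x/3 + 7/5).
Order-3 pole: residue = g''(a)/2; g''(11/4) = -100796800/1899961129, so the residue is -50398400/1899961129.


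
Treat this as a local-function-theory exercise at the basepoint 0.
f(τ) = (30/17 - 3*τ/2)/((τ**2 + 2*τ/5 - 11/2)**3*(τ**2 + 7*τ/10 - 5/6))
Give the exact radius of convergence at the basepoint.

The radius of convergence is -7/20 + (1/60)*sqrt(3441).

Denominator factor (τ**2 + 7*τ/10 - 5/6): discriminant 1147/300, real irrational roots -7/20 + (1/60)*sqrt(3441) and -7/20 - (1/60)*sqrt(3441); poles of order 1, moduli -7/20 + (1/60)*sqrt(3441) and 7/20 + (1/60)*sqrt(3441).
Denominator factor (τ**2 + 2*τ/5 - 11/2)^3: discriminant 554/25, real irrational roots -1/5 + (1/10)*sqrt(554) and -1/5 - (1/10)*sqrt(554); poles of order 3, moduli -1/5 + (1/10)*sqrt(554) and 1/5 + (1/10)*sqrt(554).
The radius of convergence is the smallest modulus among the singular points: -7/20 + (1/60)*sqrt(3441).


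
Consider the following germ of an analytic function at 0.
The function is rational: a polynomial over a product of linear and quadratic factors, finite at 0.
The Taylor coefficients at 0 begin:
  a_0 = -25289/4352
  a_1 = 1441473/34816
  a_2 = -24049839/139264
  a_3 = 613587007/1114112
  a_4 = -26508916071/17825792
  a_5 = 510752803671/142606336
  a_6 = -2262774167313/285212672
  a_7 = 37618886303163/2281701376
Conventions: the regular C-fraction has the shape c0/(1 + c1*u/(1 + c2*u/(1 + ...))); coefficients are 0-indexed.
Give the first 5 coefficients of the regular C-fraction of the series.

The regular C-fraction coefficients are [-25289/4352, 57/8, -449/152, 141937/102372, -2387119891/3059026224].

Taylor coefficients (read off): a_0 = -25289/4352, a_1 = 1441473/34816, a_2 = -24049839/139264, a_3 = 613587007/1114112, a_4 = -26508916071/17825792.
c0 = a_0 = -25289/4352. Peel one level at a time: if S = 1 + c*u/S' with S'(0) = 1, then c is the u-coefficient of S and S' = c*u/(S - 1).
S_1 = c0/f = 1 + (57/8)*u + (1347/64)*u^2 + ...; c1 = 57/8.
S_2 = c1*u/(S_1 - 1) = 1 + (-449/152)*u + (141937/34656)*u^2 + ...; c2 = -449/152.
S_3 = c2*u/(S_2 - 1) = 1 + (141937/102372)*u + (125637889/116122176)*u^2 + ...; c3 = 141937/102372.
S_4 = c3*u/(S_3 - 1) = 1 + (-2387119891/3059026224)*u + ...; c4 = -2387119891/3059026224.


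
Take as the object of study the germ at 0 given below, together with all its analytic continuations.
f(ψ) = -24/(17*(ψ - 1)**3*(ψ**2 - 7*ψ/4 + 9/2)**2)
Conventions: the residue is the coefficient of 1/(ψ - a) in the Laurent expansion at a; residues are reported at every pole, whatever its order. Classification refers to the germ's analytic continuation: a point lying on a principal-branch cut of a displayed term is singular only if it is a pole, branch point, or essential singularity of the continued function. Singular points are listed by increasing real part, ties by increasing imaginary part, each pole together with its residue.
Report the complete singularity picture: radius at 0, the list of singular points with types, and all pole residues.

Radius of convergence at 0: 1.
At (7/8) - ((1/8)*sqrt(239))*i: a pole of order 2; residue (-832/31875) - ((759488/1820731875)*sqrt(239))*i.
At (7/8) + ((1/8)*sqrt(239))*i: a pole of order 2; residue (-832/31875) + ((759488/1820731875)*sqrt(239))*i.
At 1: a pole of order 3; residue 1664/31875.


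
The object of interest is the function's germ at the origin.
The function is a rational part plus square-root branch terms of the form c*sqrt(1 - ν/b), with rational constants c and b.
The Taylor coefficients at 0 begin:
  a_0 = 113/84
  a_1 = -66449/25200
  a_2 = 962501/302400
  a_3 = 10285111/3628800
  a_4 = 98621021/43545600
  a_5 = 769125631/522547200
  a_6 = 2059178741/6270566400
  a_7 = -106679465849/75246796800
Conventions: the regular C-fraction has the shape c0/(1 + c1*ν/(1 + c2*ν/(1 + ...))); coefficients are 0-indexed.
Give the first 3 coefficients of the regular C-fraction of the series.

Taylor coefficients (read off): a_0 = 113/84, a_1 = -66449/25200, a_2 = 962501/302400.
c0 = a_0 = 113/84. Peel one level at a time: if S = 1 + c*ν/S' with S'(0) = 1, then c is the ν-coefficient of S and S' = c*ν/(S - 1).
S_1 = c0/f = 1 + (66449/33900)*ν + (47122341/31922500)*ν^2 + ...; c1 = 66449/33900.
S_2 = c1*ν/(S_1 - 1) = 1 + (-141367023/187718425)*ν + ...; c2 = -141367023/187718425.

The regular C-fraction coefficients are [113/84, 66449/33900, -141367023/187718425].


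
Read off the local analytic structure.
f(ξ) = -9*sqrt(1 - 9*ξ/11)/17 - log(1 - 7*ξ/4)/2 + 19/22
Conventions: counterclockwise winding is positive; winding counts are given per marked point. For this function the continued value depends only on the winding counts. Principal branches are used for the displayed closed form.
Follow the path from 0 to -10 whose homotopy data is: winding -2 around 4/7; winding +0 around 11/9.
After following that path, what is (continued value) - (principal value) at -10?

The rational part is single-valued and drops out of the difference; each branch term changes only by its own monodromy.
(-1/2)*log(1 - ξ/(4/7)): each positive loop around 4/7 adds 2*pi*i to the log, so winding -2 contributes (-1/2)*(-2)*2*pi*i = (2)*pi*i.
(-9/17)*sqrt(1 - ξ/(11/9)): winding +0 is even, the square root returns to the same sheet, contribution 0.
Summing the contributions at ξ = -10 gives (2)*pi*i.

Continued minus principal equals (2)*pi*i.


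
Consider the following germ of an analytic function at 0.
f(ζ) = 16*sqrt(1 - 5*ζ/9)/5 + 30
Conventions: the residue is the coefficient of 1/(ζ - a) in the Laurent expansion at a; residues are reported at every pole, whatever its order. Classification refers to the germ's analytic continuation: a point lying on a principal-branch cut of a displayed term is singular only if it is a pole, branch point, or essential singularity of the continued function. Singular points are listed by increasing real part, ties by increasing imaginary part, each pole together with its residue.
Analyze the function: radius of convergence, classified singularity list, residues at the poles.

Radius of convergence at 0: 9/5.
At 9/5: an algebraic (square-root) branch point.

Branch term (16/5)*sqrt(1 - ζ/(9/5)): its argument vanishes at ζ = 9/5, a square-root branch point, modulus 9/5.
The radius of convergence is the smallest modulus among the singular points: 9/5.


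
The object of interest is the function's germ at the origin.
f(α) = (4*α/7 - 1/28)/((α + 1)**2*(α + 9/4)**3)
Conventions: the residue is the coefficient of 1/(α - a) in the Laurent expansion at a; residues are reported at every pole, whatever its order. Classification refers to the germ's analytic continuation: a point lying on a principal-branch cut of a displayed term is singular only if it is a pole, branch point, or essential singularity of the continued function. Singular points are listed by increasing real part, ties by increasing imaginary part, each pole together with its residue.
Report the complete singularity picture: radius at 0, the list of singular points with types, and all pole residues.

Denominator factor (α + 9/4)^3: pole of order 3 at -9/4, modulus 9/4.
Denominator factor (α + 1)^2: pole of order 2 at -1, modulus 1.
The radius of convergence is the smallest modulus among the singular points: 1.
At the order-3 pole -9/4 set g(α) = (α - (-9/4))^3*f(α) = (4*α/7 - 1/28)/(α + 1)**2.
Order-3 pole: residue = g''(a)/2; g''(-9/4) = -9088/4375, so the residue is -4544/4375.
At the order-2 pole -1 set g(α) = (α - (-1))^2*f(α) = (4*α/7 - 1/28)/(α + 9/4)**3.
Order-2 pole: residue = g'(a); g'(-1) = 4544/4375, so the residue is 4544/4375.
List the singular points by increasing real part (a conjugate pair: the negative imaginary part first).

Radius of convergence at 0: 1.
At -9/4: a pole of order 3; residue -4544/4375.
At -1: a pole of order 2; residue 4544/4375.


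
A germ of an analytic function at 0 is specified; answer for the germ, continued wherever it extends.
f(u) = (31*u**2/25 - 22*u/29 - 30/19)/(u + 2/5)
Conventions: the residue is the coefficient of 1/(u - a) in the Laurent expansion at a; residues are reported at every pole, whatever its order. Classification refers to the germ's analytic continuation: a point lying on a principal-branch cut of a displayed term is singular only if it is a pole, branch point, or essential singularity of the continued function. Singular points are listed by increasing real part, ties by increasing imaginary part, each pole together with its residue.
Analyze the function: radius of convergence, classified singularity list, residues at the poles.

Radius of convergence at 0: 2/5.
At -2/5: a pole of order 1; residue -370926/344375.

Denominator factor (u + 2/5): pole of order 1 at -2/5, modulus 2/5.
The radius of convergence is the smallest modulus among the singular points: 2/5.
At the order-1 pole -2/5 set g(u) = (u - (-2/5))*f(u) = 31*u**2/25 - 22*u/29 - 30/19.
Simple pole: residue = g(a) at a = -2/5, which is -370926/344375.


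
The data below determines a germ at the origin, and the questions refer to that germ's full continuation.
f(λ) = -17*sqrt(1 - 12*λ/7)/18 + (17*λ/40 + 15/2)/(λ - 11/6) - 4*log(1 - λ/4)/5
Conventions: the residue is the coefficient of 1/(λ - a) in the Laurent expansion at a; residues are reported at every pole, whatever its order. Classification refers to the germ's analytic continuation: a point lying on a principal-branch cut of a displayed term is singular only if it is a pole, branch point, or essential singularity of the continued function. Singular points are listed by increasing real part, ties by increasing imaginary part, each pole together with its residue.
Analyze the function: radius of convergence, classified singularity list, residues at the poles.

Radius of convergence at 0: 7/12.
At 7/12: an algebraic (square-root) branch point.
At 11/6: a pole of order 1; residue 1987/240.
At 4: a logarithmic branch point.

Denominator factor (λ - 11/6): pole of order 1 at 11/6, modulus 11/6.
Branch term (-17/18)*sqrt(1 - λ/(7/12)): its argument vanishes at λ = 7/12, a square-root branch point, modulus 7/12.
Branch term (-4/5)*log(1 - λ/(4)): its argument vanishes at λ = 4, a logarithmic branch point, modulus 4.
The radius of convergence is the smallest modulus among the singular points: 7/12.
The branch terms are analytic at 11/6 and contribute nothing to the residue; only the rational part matters.
At the order-1 pole 11/6 set g(λ) = (λ - (11/6))*(rational part) = 17*λ/40 + 15/2.
Simple pole: residue = g(a) at a = 11/6, which is 1987/240.
List the singular points by increasing real part (a conjugate pair: the negative imaginary part first).


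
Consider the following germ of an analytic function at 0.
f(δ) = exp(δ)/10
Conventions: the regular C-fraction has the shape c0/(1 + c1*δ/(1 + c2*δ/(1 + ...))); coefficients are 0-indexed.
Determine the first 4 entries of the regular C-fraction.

Taylor coefficients (expand at 0): a_0 = 1/10, a_1 = 1/10, a_2 = 1/20, a_3 = 1/60.
c0 = a_0 = 1/10. Peel one level at a time: if S = 1 + c*δ/S' with S'(0) = 1, then c is the δ-coefficient of S and S' = c*δ/(S - 1).
S_1 = c0/f = 1 + (-1)*δ + (1/2)*δ^2 + ...; c1 = -1.
S_2 = c1*δ/(S_1 - 1) = 1 + (1/2)*δ + (1/12)*δ^2 + ...; c2 = 1/2.
S_3 = c2*δ/(S_2 - 1) = 1 + (-1/6)*δ + ...; c3 = -1/6.

The regular C-fraction coefficients are [1/10, -1, 1/2, -1/6].


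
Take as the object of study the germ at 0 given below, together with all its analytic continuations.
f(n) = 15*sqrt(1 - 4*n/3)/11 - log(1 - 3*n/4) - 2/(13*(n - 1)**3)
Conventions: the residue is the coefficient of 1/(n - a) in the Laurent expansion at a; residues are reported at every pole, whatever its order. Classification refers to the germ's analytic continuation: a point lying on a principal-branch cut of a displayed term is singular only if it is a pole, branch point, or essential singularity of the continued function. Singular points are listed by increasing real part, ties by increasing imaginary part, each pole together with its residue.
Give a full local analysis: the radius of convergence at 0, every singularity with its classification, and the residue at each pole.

Radius of convergence at 0: 3/4.
At 3/4: an algebraic (square-root) branch point.
At 1: a pole of order 3; residue 0.
At 4/3: a logarithmic branch point.

Denominator factor (n - 1)^3: pole of order 3 at 1, modulus 1.
Branch term (-1)*log(1 - n/(4/3)): its argument vanishes at n = 4/3, a logarithmic branch point, modulus 4/3.
Branch term (15/11)*sqrt(1 - n/(3/4)): its argument vanishes at n = 3/4, a square-root branch point, modulus 3/4.
The radius of convergence is the smallest modulus among the singular points: 3/4.
The branch terms are analytic at 1 and contribute nothing to the residue; only the rational part matters.
At the order-3 pole 1 set g(n) = (n - (1))^3*(rational part) = -2/13.
Order-3 pole: residue = g''(a)/2; g''(1) = 0, so the residue is 0.
List the singular points by increasing real part (a conjugate pair: the negative imaginary part first).


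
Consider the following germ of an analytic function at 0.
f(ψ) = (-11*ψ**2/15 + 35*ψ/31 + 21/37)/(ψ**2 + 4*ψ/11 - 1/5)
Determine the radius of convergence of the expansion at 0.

The radius of convergence is -2/11 + (1/55)*sqrt(705).

Denominator factor (ψ**2 + 4*ψ/11 - 1/5): discriminant 564/605, real irrational roots -2/11 + (1/55)*sqrt(705) and -2/11 - (1/55)*sqrt(705); poles of order 1, moduli -2/11 + (1/55)*sqrt(705) and 2/11 + (1/55)*sqrt(705).
The radius of convergence is the smallest modulus among the singular points: -2/11 + (1/55)*sqrt(705).


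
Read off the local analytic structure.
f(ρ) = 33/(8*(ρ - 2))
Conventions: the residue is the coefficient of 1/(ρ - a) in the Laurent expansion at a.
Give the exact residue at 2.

At the order-1 pole 2 set g(ρ) = (ρ - (2))*f(ρ) = 33/8.
Simple pole: residue = g(a) at a = 2, which is 33/8.

The residue is 33/8.


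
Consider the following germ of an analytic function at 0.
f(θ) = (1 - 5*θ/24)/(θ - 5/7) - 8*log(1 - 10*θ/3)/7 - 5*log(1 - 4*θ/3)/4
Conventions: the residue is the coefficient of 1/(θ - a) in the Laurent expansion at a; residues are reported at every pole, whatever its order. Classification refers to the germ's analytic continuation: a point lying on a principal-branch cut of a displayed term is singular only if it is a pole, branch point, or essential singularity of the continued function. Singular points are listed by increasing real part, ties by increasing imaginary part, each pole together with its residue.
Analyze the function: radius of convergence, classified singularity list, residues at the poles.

Denominator factor (θ - 5/7): pole of order 1 at 5/7, modulus 5/7.
Branch term (-8/7)*log(1 - θ/(3/10)): its argument vanishes at θ = 3/10, a logarithmic branch point, modulus 3/10.
Branch term (-5/4)*log(1 - θ/(3/4)): its argument vanishes at θ = 3/4, a logarithmic branch point, modulus 3/4.
The radius of convergence is the smallest modulus among the singular points: 3/10.
The branch terms are analytic at 5/7 and contribute nothing to the residue; only the rational part matters.
At the order-1 pole 5/7 set g(θ) = (θ - (5/7))*(rational part) = 1 - 5*θ/24.
Simple pole: residue = g(a) at a = 5/7, which is 143/168.
List the singular points by increasing real part (a conjugate pair: the negative imaginary part first).

Radius of convergence at 0: 3/10.
At 3/10: a logarithmic branch point.
At 5/7: a pole of order 1; residue 143/168.
At 3/4: a logarithmic branch point.


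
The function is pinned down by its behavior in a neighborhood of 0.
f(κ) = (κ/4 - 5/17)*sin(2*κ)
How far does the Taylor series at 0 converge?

The radius of convergence is infinite.

The factor sin(2*κ) is entire and contributes no finite singular point.
The polynomial part has no poles.
No finite singular points: the Taylor series at 0 converges everywhere.


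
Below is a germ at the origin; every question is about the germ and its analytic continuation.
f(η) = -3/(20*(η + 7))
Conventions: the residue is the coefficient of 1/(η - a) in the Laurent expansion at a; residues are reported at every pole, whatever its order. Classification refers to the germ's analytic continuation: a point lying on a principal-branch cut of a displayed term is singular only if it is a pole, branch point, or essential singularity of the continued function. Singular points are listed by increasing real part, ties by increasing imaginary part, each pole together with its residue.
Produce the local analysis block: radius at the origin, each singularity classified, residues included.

Radius of convergence at 0: 7.
At -7: a pole of order 1; residue -3/20.

Denominator factor (η + 7): pole of order 1 at -7, modulus 7.
The radius of convergence is the smallest modulus among the singular points: 7.
At the order-1 pole -7 set g(η) = (η - (-7))*f(η) = -3/20.
Simple pole: residue = g(a) at a = -7, which is -3/20.


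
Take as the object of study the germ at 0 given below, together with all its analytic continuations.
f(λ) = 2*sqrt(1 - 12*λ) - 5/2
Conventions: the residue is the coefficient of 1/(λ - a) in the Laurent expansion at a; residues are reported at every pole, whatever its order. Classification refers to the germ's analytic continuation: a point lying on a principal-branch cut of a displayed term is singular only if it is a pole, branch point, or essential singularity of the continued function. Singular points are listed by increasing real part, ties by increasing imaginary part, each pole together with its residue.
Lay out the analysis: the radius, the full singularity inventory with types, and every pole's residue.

Radius of convergence at 0: 1/12.
At 1/12: an algebraic (square-root) branch point.

Branch term (2)*sqrt(1 - λ/(1/12)): its argument vanishes at λ = 1/12, a square-root branch point, modulus 1/12.
The radius of convergence is the smallest modulus among the singular points: 1/12.


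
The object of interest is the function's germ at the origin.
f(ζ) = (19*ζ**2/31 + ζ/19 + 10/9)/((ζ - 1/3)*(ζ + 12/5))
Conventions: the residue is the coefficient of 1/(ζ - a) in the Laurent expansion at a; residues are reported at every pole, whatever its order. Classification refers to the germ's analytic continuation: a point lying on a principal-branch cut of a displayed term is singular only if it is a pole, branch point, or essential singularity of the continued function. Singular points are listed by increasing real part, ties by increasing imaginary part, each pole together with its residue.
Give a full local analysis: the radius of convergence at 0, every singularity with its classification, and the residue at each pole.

Radius of convergence at 0: 1/3.
At -12/5: a pole of order 1; residue -598366/362235.
At 1/3: a pole of order 1; residue 31720/72447.

Denominator factor (ζ - 1/3): pole of order 1 at 1/3, modulus 1/3.
Denominator factor (ζ + 12/5): pole of order 1 at -12/5, modulus 12/5.
The radius of convergence is the smallest modulus among the singular points: 1/3.
At the order-1 pole -12/5 set g(ζ) = (ζ - (-12/5))*f(ζ) = (19*ζ**2/31 + ζ/19 + 10/9)/(ζ - 1/3).
Simple pole: residue = g(a) at a = -12/5, which is -598366/362235.
At the order-1 pole 1/3 set g(ζ) = (ζ - (1/3))*f(ζ) = (19*ζ**2/31 + ζ/19 + 10/9)/(ζ + 12/5).
Simple pole: residue = g(a) at a = 1/3, which is 31720/72447.
List the singular points by increasing real part (a conjugate pair: the negative imaginary part first).
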